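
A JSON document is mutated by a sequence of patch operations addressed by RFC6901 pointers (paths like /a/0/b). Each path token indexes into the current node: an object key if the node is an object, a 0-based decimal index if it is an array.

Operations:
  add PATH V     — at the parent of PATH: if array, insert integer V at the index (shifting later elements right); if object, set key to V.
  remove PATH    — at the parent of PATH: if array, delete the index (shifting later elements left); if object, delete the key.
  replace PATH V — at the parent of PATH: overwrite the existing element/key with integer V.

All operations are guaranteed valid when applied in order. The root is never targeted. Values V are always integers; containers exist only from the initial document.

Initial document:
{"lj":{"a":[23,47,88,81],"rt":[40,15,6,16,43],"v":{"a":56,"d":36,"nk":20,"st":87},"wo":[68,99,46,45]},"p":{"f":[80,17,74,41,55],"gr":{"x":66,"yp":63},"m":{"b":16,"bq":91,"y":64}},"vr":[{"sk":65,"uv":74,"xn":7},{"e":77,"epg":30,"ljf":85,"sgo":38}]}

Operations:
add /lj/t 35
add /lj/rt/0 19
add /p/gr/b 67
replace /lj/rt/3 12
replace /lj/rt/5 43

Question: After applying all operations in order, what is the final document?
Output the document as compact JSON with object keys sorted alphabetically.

After op 1 (add /lj/t 35): {"lj":{"a":[23,47,88,81],"rt":[40,15,6,16,43],"t":35,"v":{"a":56,"d":36,"nk":20,"st":87},"wo":[68,99,46,45]},"p":{"f":[80,17,74,41,55],"gr":{"x":66,"yp":63},"m":{"b":16,"bq":91,"y":64}},"vr":[{"sk":65,"uv":74,"xn":7},{"e":77,"epg":30,"ljf":85,"sgo":38}]}
After op 2 (add /lj/rt/0 19): {"lj":{"a":[23,47,88,81],"rt":[19,40,15,6,16,43],"t":35,"v":{"a":56,"d":36,"nk":20,"st":87},"wo":[68,99,46,45]},"p":{"f":[80,17,74,41,55],"gr":{"x":66,"yp":63},"m":{"b":16,"bq":91,"y":64}},"vr":[{"sk":65,"uv":74,"xn":7},{"e":77,"epg":30,"ljf":85,"sgo":38}]}
After op 3 (add /p/gr/b 67): {"lj":{"a":[23,47,88,81],"rt":[19,40,15,6,16,43],"t":35,"v":{"a":56,"d":36,"nk":20,"st":87},"wo":[68,99,46,45]},"p":{"f":[80,17,74,41,55],"gr":{"b":67,"x":66,"yp":63},"m":{"b":16,"bq":91,"y":64}},"vr":[{"sk":65,"uv":74,"xn":7},{"e":77,"epg":30,"ljf":85,"sgo":38}]}
After op 4 (replace /lj/rt/3 12): {"lj":{"a":[23,47,88,81],"rt":[19,40,15,12,16,43],"t":35,"v":{"a":56,"d":36,"nk":20,"st":87},"wo":[68,99,46,45]},"p":{"f":[80,17,74,41,55],"gr":{"b":67,"x":66,"yp":63},"m":{"b":16,"bq":91,"y":64}},"vr":[{"sk":65,"uv":74,"xn":7},{"e":77,"epg":30,"ljf":85,"sgo":38}]}
After op 5 (replace /lj/rt/5 43): {"lj":{"a":[23,47,88,81],"rt":[19,40,15,12,16,43],"t":35,"v":{"a":56,"d":36,"nk":20,"st":87},"wo":[68,99,46,45]},"p":{"f":[80,17,74,41,55],"gr":{"b":67,"x":66,"yp":63},"m":{"b":16,"bq":91,"y":64}},"vr":[{"sk":65,"uv":74,"xn":7},{"e":77,"epg":30,"ljf":85,"sgo":38}]}

Answer: {"lj":{"a":[23,47,88,81],"rt":[19,40,15,12,16,43],"t":35,"v":{"a":56,"d":36,"nk":20,"st":87},"wo":[68,99,46,45]},"p":{"f":[80,17,74,41,55],"gr":{"b":67,"x":66,"yp":63},"m":{"b":16,"bq":91,"y":64}},"vr":[{"sk":65,"uv":74,"xn":7},{"e":77,"epg":30,"ljf":85,"sgo":38}]}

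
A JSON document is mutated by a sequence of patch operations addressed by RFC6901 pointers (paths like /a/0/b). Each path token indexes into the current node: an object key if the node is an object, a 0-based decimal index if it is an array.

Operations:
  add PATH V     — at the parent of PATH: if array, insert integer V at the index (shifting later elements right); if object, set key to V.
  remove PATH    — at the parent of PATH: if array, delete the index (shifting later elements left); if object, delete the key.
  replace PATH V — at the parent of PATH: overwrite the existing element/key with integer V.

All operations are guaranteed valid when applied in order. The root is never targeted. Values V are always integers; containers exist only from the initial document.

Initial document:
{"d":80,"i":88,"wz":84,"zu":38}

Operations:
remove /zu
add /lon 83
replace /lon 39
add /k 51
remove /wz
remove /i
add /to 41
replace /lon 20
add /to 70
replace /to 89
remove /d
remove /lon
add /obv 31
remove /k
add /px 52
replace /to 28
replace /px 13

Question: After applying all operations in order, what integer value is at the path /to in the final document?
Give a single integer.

Answer: 28

Derivation:
After op 1 (remove /zu): {"d":80,"i":88,"wz":84}
After op 2 (add /lon 83): {"d":80,"i":88,"lon":83,"wz":84}
After op 3 (replace /lon 39): {"d":80,"i":88,"lon":39,"wz":84}
After op 4 (add /k 51): {"d":80,"i":88,"k":51,"lon":39,"wz":84}
After op 5 (remove /wz): {"d":80,"i":88,"k":51,"lon":39}
After op 6 (remove /i): {"d":80,"k":51,"lon":39}
After op 7 (add /to 41): {"d":80,"k":51,"lon":39,"to":41}
After op 8 (replace /lon 20): {"d":80,"k":51,"lon":20,"to":41}
After op 9 (add /to 70): {"d":80,"k":51,"lon":20,"to":70}
After op 10 (replace /to 89): {"d":80,"k":51,"lon":20,"to":89}
After op 11 (remove /d): {"k":51,"lon":20,"to":89}
After op 12 (remove /lon): {"k":51,"to":89}
After op 13 (add /obv 31): {"k":51,"obv":31,"to":89}
After op 14 (remove /k): {"obv":31,"to":89}
After op 15 (add /px 52): {"obv":31,"px":52,"to":89}
After op 16 (replace /to 28): {"obv":31,"px":52,"to":28}
After op 17 (replace /px 13): {"obv":31,"px":13,"to":28}
Value at /to: 28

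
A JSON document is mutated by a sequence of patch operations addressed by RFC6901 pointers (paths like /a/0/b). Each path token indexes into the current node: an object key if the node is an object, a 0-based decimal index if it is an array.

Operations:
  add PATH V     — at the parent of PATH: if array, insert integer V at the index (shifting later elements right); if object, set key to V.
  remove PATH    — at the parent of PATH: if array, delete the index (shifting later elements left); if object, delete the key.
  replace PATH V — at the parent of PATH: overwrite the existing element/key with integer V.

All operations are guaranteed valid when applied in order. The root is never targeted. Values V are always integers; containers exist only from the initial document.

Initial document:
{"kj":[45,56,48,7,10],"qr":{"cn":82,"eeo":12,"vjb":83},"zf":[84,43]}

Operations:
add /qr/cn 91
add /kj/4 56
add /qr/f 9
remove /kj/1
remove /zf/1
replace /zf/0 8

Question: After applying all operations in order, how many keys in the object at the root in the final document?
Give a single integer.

Answer: 3

Derivation:
After op 1 (add /qr/cn 91): {"kj":[45,56,48,7,10],"qr":{"cn":91,"eeo":12,"vjb":83},"zf":[84,43]}
After op 2 (add /kj/4 56): {"kj":[45,56,48,7,56,10],"qr":{"cn":91,"eeo":12,"vjb":83},"zf":[84,43]}
After op 3 (add /qr/f 9): {"kj":[45,56,48,7,56,10],"qr":{"cn":91,"eeo":12,"f":9,"vjb":83},"zf":[84,43]}
After op 4 (remove /kj/1): {"kj":[45,48,7,56,10],"qr":{"cn":91,"eeo":12,"f":9,"vjb":83},"zf":[84,43]}
After op 5 (remove /zf/1): {"kj":[45,48,7,56,10],"qr":{"cn":91,"eeo":12,"f":9,"vjb":83},"zf":[84]}
After op 6 (replace /zf/0 8): {"kj":[45,48,7,56,10],"qr":{"cn":91,"eeo":12,"f":9,"vjb":83},"zf":[8]}
Size at the root: 3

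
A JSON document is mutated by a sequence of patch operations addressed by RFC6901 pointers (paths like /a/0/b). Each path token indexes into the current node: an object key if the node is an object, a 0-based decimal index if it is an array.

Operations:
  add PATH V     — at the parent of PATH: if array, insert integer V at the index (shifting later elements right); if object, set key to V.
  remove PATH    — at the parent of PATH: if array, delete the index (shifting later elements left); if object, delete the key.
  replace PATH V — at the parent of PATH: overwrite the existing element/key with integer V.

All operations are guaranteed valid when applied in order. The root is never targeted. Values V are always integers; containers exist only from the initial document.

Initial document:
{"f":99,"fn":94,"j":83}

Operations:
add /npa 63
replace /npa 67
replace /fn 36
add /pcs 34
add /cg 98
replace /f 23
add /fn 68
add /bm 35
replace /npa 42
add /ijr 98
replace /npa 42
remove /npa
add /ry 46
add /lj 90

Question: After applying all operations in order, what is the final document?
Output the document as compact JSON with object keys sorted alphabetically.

After op 1 (add /npa 63): {"f":99,"fn":94,"j":83,"npa":63}
After op 2 (replace /npa 67): {"f":99,"fn":94,"j":83,"npa":67}
After op 3 (replace /fn 36): {"f":99,"fn":36,"j":83,"npa":67}
After op 4 (add /pcs 34): {"f":99,"fn":36,"j":83,"npa":67,"pcs":34}
After op 5 (add /cg 98): {"cg":98,"f":99,"fn":36,"j":83,"npa":67,"pcs":34}
After op 6 (replace /f 23): {"cg":98,"f":23,"fn":36,"j":83,"npa":67,"pcs":34}
After op 7 (add /fn 68): {"cg":98,"f":23,"fn":68,"j":83,"npa":67,"pcs":34}
After op 8 (add /bm 35): {"bm":35,"cg":98,"f":23,"fn":68,"j":83,"npa":67,"pcs":34}
After op 9 (replace /npa 42): {"bm":35,"cg":98,"f":23,"fn":68,"j":83,"npa":42,"pcs":34}
After op 10 (add /ijr 98): {"bm":35,"cg":98,"f":23,"fn":68,"ijr":98,"j":83,"npa":42,"pcs":34}
After op 11 (replace /npa 42): {"bm":35,"cg":98,"f":23,"fn":68,"ijr":98,"j":83,"npa":42,"pcs":34}
After op 12 (remove /npa): {"bm":35,"cg":98,"f":23,"fn":68,"ijr":98,"j":83,"pcs":34}
After op 13 (add /ry 46): {"bm":35,"cg":98,"f":23,"fn":68,"ijr":98,"j":83,"pcs":34,"ry":46}
After op 14 (add /lj 90): {"bm":35,"cg":98,"f":23,"fn":68,"ijr":98,"j":83,"lj":90,"pcs":34,"ry":46}

Answer: {"bm":35,"cg":98,"f":23,"fn":68,"ijr":98,"j":83,"lj":90,"pcs":34,"ry":46}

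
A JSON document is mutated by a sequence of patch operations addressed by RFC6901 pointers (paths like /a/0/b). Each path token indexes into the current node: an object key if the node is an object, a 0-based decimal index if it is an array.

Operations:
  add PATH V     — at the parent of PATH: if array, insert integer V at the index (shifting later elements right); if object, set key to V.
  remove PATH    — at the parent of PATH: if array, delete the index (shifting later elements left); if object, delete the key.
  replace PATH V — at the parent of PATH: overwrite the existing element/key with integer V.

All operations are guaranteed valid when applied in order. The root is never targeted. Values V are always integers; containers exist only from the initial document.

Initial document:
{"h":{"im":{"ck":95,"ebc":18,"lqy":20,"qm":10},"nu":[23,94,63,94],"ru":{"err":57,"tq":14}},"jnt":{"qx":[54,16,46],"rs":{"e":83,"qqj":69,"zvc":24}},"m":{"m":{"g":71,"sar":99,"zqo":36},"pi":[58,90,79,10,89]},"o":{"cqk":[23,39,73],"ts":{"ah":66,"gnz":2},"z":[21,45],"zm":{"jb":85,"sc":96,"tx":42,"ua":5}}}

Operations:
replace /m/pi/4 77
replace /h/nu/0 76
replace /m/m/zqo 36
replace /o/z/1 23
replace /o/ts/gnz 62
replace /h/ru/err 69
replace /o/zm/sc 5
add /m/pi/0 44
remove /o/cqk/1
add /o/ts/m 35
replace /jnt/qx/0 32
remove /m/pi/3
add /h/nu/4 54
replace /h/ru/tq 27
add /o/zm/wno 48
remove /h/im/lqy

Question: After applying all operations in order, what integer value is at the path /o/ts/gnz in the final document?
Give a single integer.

After op 1 (replace /m/pi/4 77): {"h":{"im":{"ck":95,"ebc":18,"lqy":20,"qm":10},"nu":[23,94,63,94],"ru":{"err":57,"tq":14}},"jnt":{"qx":[54,16,46],"rs":{"e":83,"qqj":69,"zvc":24}},"m":{"m":{"g":71,"sar":99,"zqo":36},"pi":[58,90,79,10,77]},"o":{"cqk":[23,39,73],"ts":{"ah":66,"gnz":2},"z":[21,45],"zm":{"jb":85,"sc":96,"tx":42,"ua":5}}}
After op 2 (replace /h/nu/0 76): {"h":{"im":{"ck":95,"ebc":18,"lqy":20,"qm":10},"nu":[76,94,63,94],"ru":{"err":57,"tq":14}},"jnt":{"qx":[54,16,46],"rs":{"e":83,"qqj":69,"zvc":24}},"m":{"m":{"g":71,"sar":99,"zqo":36},"pi":[58,90,79,10,77]},"o":{"cqk":[23,39,73],"ts":{"ah":66,"gnz":2},"z":[21,45],"zm":{"jb":85,"sc":96,"tx":42,"ua":5}}}
After op 3 (replace /m/m/zqo 36): {"h":{"im":{"ck":95,"ebc":18,"lqy":20,"qm":10},"nu":[76,94,63,94],"ru":{"err":57,"tq":14}},"jnt":{"qx":[54,16,46],"rs":{"e":83,"qqj":69,"zvc":24}},"m":{"m":{"g":71,"sar":99,"zqo":36},"pi":[58,90,79,10,77]},"o":{"cqk":[23,39,73],"ts":{"ah":66,"gnz":2},"z":[21,45],"zm":{"jb":85,"sc":96,"tx":42,"ua":5}}}
After op 4 (replace /o/z/1 23): {"h":{"im":{"ck":95,"ebc":18,"lqy":20,"qm":10},"nu":[76,94,63,94],"ru":{"err":57,"tq":14}},"jnt":{"qx":[54,16,46],"rs":{"e":83,"qqj":69,"zvc":24}},"m":{"m":{"g":71,"sar":99,"zqo":36},"pi":[58,90,79,10,77]},"o":{"cqk":[23,39,73],"ts":{"ah":66,"gnz":2},"z":[21,23],"zm":{"jb":85,"sc":96,"tx":42,"ua":5}}}
After op 5 (replace /o/ts/gnz 62): {"h":{"im":{"ck":95,"ebc":18,"lqy":20,"qm":10},"nu":[76,94,63,94],"ru":{"err":57,"tq":14}},"jnt":{"qx":[54,16,46],"rs":{"e":83,"qqj":69,"zvc":24}},"m":{"m":{"g":71,"sar":99,"zqo":36},"pi":[58,90,79,10,77]},"o":{"cqk":[23,39,73],"ts":{"ah":66,"gnz":62},"z":[21,23],"zm":{"jb":85,"sc":96,"tx":42,"ua":5}}}
After op 6 (replace /h/ru/err 69): {"h":{"im":{"ck":95,"ebc":18,"lqy":20,"qm":10},"nu":[76,94,63,94],"ru":{"err":69,"tq":14}},"jnt":{"qx":[54,16,46],"rs":{"e":83,"qqj":69,"zvc":24}},"m":{"m":{"g":71,"sar":99,"zqo":36},"pi":[58,90,79,10,77]},"o":{"cqk":[23,39,73],"ts":{"ah":66,"gnz":62},"z":[21,23],"zm":{"jb":85,"sc":96,"tx":42,"ua":5}}}
After op 7 (replace /o/zm/sc 5): {"h":{"im":{"ck":95,"ebc":18,"lqy":20,"qm":10},"nu":[76,94,63,94],"ru":{"err":69,"tq":14}},"jnt":{"qx":[54,16,46],"rs":{"e":83,"qqj":69,"zvc":24}},"m":{"m":{"g":71,"sar":99,"zqo":36},"pi":[58,90,79,10,77]},"o":{"cqk":[23,39,73],"ts":{"ah":66,"gnz":62},"z":[21,23],"zm":{"jb":85,"sc":5,"tx":42,"ua":5}}}
After op 8 (add /m/pi/0 44): {"h":{"im":{"ck":95,"ebc":18,"lqy":20,"qm":10},"nu":[76,94,63,94],"ru":{"err":69,"tq":14}},"jnt":{"qx":[54,16,46],"rs":{"e":83,"qqj":69,"zvc":24}},"m":{"m":{"g":71,"sar":99,"zqo":36},"pi":[44,58,90,79,10,77]},"o":{"cqk":[23,39,73],"ts":{"ah":66,"gnz":62},"z":[21,23],"zm":{"jb":85,"sc":5,"tx":42,"ua":5}}}
After op 9 (remove /o/cqk/1): {"h":{"im":{"ck":95,"ebc":18,"lqy":20,"qm":10},"nu":[76,94,63,94],"ru":{"err":69,"tq":14}},"jnt":{"qx":[54,16,46],"rs":{"e":83,"qqj":69,"zvc":24}},"m":{"m":{"g":71,"sar":99,"zqo":36},"pi":[44,58,90,79,10,77]},"o":{"cqk":[23,73],"ts":{"ah":66,"gnz":62},"z":[21,23],"zm":{"jb":85,"sc":5,"tx":42,"ua":5}}}
After op 10 (add /o/ts/m 35): {"h":{"im":{"ck":95,"ebc":18,"lqy":20,"qm":10},"nu":[76,94,63,94],"ru":{"err":69,"tq":14}},"jnt":{"qx":[54,16,46],"rs":{"e":83,"qqj":69,"zvc":24}},"m":{"m":{"g":71,"sar":99,"zqo":36},"pi":[44,58,90,79,10,77]},"o":{"cqk":[23,73],"ts":{"ah":66,"gnz":62,"m":35},"z":[21,23],"zm":{"jb":85,"sc":5,"tx":42,"ua":5}}}
After op 11 (replace /jnt/qx/0 32): {"h":{"im":{"ck":95,"ebc":18,"lqy":20,"qm":10},"nu":[76,94,63,94],"ru":{"err":69,"tq":14}},"jnt":{"qx":[32,16,46],"rs":{"e":83,"qqj":69,"zvc":24}},"m":{"m":{"g":71,"sar":99,"zqo":36},"pi":[44,58,90,79,10,77]},"o":{"cqk":[23,73],"ts":{"ah":66,"gnz":62,"m":35},"z":[21,23],"zm":{"jb":85,"sc":5,"tx":42,"ua":5}}}
After op 12 (remove /m/pi/3): {"h":{"im":{"ck":95,"ebc":18,"lqy":20,"qm":10},"nu":[76,94,63,94],"ru":{"err":69,"tq":14}},"jnt":{"qx":[32,16,46],"rs":{"e":83,"qqj":69,"zvc":24}},"m":{"m":{"g":71,"sar":99,"zqo":36},"pi":[44,58,90,10,77]},"o":{"cqk":[23,73],"ts":{"ah":66,"gnz":62,"m":35},"z":[21,23],"zm":{"jb":85,"sc":5,"tx":42,"ua":5}}}
After op 13 (add /h/nu/4 54): {"h":{"im":{"ck":95,"ebc":18,"lqy":20,"qm":10},"nu":[76,94,63,94,54],"ru":{"err":69,"tq":14}},"jnt":{"qx":[32,16,46],"rs":{"e":83,"qqj":69,"zvc":24}},"m":{"m":{"g":71,"sar":99,"zqo":36},"pi":[44,58,90,10,77]},"o":{"cqk":[23,73],"ts":{"ah":66,"gnz":62,"m":35},"z":[21,23],"zm":{"jb":85,"sc":5,"tx":42,"ua":5}}}
After op 14 (replace /h/ru/tq 27): {"h":{"im":{"ck":95,"ebc":18,"lqy":20,"qm":10},"nu":[76,94,63,94,54],"ru":{"err":69,"tq":27}},"jnt":{"qx":[32,16,46],"rs":{"e":83,"qqj":69,"zvc":24}},"m":{"m":{"g":71,"sar":99,"zqo":36},"pi":[44,58,90,10,77]},"o":{"cqk":[23,73],"ts":{"ah":66,"gnz":62,"m":35},"z":[21,23],"zm":{"jb":85,"sc":5,"tx":42,"ua":5}}}
After op 15 (add /o/zm/wno 48): {"h":{"im":{"ck":95,"ebc":18,"lqy":20,"qm":10},"nu":[76,94,63,94,54],"ru":{"err":69,"tq":27}},"jnt":{"qx":[32,16,46],"rs":{"e":83,"qqj":69,"zvc":24}},"m":{"m":{"g":71,"sar":99,"zqo":36},"pi":[44,58,90,10,77]},"o":{"cqk":[23,73],"ts":{"ah":66,"gnz":62,"m":35},"z":[21,23],"zm":{"jb":85,"sc":5,"tx":42,"ua":5,"wno":48}}}
After op 16 (remove /h/im/lqy): {"h":{"im":{"ck":95,"ebc":18,"qm":10},"nu":[76,94,63,94,54],"ru":{"err":69,"tq":27}},"jnt":{"qx":[32,16,46],"rs":{"e":83,"qqj":69,"zvc":24}},"m":{"m":{"g":71,"sar":99,"zqo":36},"pi":[44,58,90,10,77]},"o":{"cqk":[23,73],"ts":{"ah":66,"gnz":62,"m":35},"z":[21,23],"zm":{"jb":85,"sc":5,"tx":42,"ua":5,"wno":48}}}
Value at /o/ts/gnz: 62

Answer: 62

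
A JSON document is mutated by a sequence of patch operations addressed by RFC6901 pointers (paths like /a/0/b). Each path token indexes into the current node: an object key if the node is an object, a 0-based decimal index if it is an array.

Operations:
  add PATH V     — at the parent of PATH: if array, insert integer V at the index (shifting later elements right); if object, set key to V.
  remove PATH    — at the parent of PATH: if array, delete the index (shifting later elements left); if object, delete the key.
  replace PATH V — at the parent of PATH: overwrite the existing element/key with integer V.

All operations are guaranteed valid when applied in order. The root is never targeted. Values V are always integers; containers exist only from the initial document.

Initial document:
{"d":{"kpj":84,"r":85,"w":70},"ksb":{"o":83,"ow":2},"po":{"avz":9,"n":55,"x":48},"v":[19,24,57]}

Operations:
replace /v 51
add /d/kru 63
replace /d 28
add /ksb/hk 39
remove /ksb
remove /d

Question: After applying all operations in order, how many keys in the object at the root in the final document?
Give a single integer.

After op 1 (replace /v 51): {"d":{"kpj":84,"r":85,"w":70},"ksb":{"o":83,"ow":2},"po":{"avz":9,"n":55,"x":48},"v":51}
After op 2 (add /d/kru 63): {"d":{"kpj":84,"kru":63,"r":85,"w":70},"ksb":{"o":83,"ow":2},"po":{"avz":9,"n":55,"x":48},"v":51}
After op 3 (replace /d 28): {"d":28,"ksb":{"o":83,"ow":2},"po":{"avz":9,"n":55,"x":48},"v":51}
After op 4 (add /ksb/hk 39): {"d":28,"ksb":{"hk":39,"o":83,"ow":2},"po":{"avz":9,"n":55,"x":48},"v":51}
After op 5 (remove /ksb): {"d":28,"po":{"avz":9,"n":55,"x":48},"v":51}
After op 6 (remove /d): {"po":{"avz":9,"n":55,"x":48},"v":51}
Size at the root: 2

Answer: 2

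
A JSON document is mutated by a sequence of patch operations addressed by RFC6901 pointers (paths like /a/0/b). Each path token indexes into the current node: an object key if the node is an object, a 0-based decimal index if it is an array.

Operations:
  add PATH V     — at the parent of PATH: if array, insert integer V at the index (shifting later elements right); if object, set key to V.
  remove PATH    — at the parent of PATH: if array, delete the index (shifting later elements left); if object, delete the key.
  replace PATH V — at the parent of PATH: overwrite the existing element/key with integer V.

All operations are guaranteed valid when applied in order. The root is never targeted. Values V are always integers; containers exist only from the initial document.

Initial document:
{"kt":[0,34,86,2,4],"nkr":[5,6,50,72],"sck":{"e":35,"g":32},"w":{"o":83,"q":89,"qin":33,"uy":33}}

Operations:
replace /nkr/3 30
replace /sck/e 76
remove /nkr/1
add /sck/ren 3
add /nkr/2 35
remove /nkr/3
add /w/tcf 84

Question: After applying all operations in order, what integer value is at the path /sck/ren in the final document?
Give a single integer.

After op 1 (replace /nkr/3 30): {"kt":[0,34,86,2,4],"nkr":[5,6,50,30],"sck":{"e":35,"g":32},"w":{"o":83,"q":89,"qin":33,"uy":33}}
After op 2 (replace /sck/e 76): {"kt":[0,34,86,2,4],"nkr":[5,6,50,30],"sck":{"e":76,"g":32},"w":{"o":83,"q":89,"qin":33,"uy":33}}
After op 3 (remove /nkr/1): {"kt":[0,34,86,2,4],"nkr":[5,50,30],"sck":{"e":76,"g":32},"w":{"o":83,"q":89,"qin":33,"uy":33}}
After op 4 (add /sck/ren 3): {"kt":[0,34,86,2,4],"nkr":[5,50,30],"sck":{"e":76,"g":32,"ren":3},"w":{"o":83,"q":89,"qin":33,"uy":33}}
After op 5 (add /nkr/2 35): {"kt":[0,34,86,2,4],"nkr":[5,50,35,30],"sck":{"e":76,"g":32,"ren":3},"w":{"o":83,"q":89,"qin":33,"uy":33}}
After op 6 (remove /nkr/3): {"kt":[0,34,86,2,4],"nkr":[5,50,35],"sck":{"e":76,"g":32,"ren":3},"w":{"o":83,"q":89,"qin":33,"uy":33}}
After op 7 (add /w/tcf 84): {"kt":[0,34,86,2,4],"nkr":[5,50,35],"sck":{"e":76,"g":32,"ren":3},"w":{"o":83,"q":89,"qin":33,"tcf":84,"uy":33}}
Value at /sck/ren: 3

Answer: 3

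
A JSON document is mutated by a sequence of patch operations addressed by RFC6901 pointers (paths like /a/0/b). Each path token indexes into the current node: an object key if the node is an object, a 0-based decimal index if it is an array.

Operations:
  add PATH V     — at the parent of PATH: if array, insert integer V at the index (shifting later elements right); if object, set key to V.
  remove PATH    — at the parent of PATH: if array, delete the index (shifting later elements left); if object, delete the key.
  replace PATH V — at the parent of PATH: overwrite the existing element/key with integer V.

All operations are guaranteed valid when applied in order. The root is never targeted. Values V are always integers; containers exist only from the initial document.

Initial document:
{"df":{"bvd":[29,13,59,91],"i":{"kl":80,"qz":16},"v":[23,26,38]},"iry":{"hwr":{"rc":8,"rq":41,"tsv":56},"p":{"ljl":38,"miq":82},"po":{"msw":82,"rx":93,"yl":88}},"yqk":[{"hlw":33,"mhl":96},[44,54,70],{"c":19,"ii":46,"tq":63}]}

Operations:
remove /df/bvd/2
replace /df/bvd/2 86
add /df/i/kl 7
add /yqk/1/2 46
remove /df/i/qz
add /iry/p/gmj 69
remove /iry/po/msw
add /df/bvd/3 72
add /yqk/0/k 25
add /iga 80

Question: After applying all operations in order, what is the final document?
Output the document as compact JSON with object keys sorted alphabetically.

Answer: {"df":{"bvd":[29,13,86,72],"i":{"kl":7},"v":[23,26,38]},"iga":80,"iry":{"hwr":{"rc":8,"rq":41,"tsv":56},"p":{"gmj":69,"ljl":38,"miq":82},"po":{"rx":93,"yl":88}},"yqk":[{"hlw":33,"k":25,"mhl":96},[44,54,46,70],{"c":19,"ii":46,"tq":63}]}

Derivation:
After op 1 (remove /df/bvd/2): {"df":{"bvd":[29,13,91],"i":{"kl":80,"qz":16},"v":[23,26,38]},"iry":{"hwr":{"rc":8,"rq":41,"tsv":56},"p":{"ljl":38,"miq":82},"po":{"msw":82,"rx":93,"yl":88}},"yqk":[{"hlw":33,"mhl":96},[44,54,70],{"c":19,"ii":46,"tq":63}]}
After op 2 (replace /df/bvd/2 86): {"df":{"bvd":[29,13,86],"i":{"kl":80,"qz":16},"v":[23,26,38]},"iry":{"hwr":{"rc":8,"rq":41,"tsv":56},"p":{"ljl":38,"miq":82},"po":{"msw":82,"rx":93,"yl":88}},"yqk":[{"hlw":33,"mhl":96},[44,54,70],{"c":19,"ii":46,"tq":63}]}
After op 3 (add /df/i/kl 7): {"df":{"bvd":[29,13,86],"i":{"kl":7,"qz":16},"v":[23,26,38]},"iry":{"hwr":{"rc":8,"rq":41,"tsv":56},"p":{"ljl":38,"miq":82},"po":{"msw":82,"rx":93,"yl":88}},"yqk":[{"hlw":33,"mhl":96},[44,54,70],{"c":19,"ii":46,"tq":63}]}
After op 4 (add /yqk/1/2 46): {"df":{"bvd":[29,13,86],"i":{"kl":7,"qz":16},"v":[23,26,38]},"iry":{"hwr":{"rc":8,"rq":41,"tsv":56},"p":{"ljl":38,"miq":82},"po":{"msw":82,"rx":93,"yl":88}},"yqk":[{"hlw":33,"mhl":96},[44,54,46,70],{"c":19,"ii":46,"tq":63}]}
After op 5 (remove /df/i/qz): {"df":{"bvd":[29,13,86],"i":{"kl":7},"v":[23,26,38]},"iry":{"hwr":{"rc":8,"rq":41,"tsv":56},"p":{"ljl":38,"miq":82},"po":{"msw":82,"rx":93,"yl":88}},"yqk":[{"hlw":33,"mhl":96},[44,54,46,70],{"c":19,"ii":46,"tq":63}]}
After op 6 (add /iry/p/gmj 69): {"df":{"bvd":[29,13,86],"i":{"kl":7},"v":[23,26,38]},"iry":{"hwr":{"rc":8,"rq":41,"tsv":56},"p":{"gmj":69,"ljl":38,"miq":82},"po":{"msw":82,"rx":93,"yl":88}},"yqk":[{"hlw":33,"mhl":96},[44,54,46,70],{"c":19,"ii":46,"tq":63}]}
After op 7 (remove /iry/po/msw): {"df":{"bvd":[29,13,86],"i":{"kl":7},"v":[23,26,38]},"iry":{"hwr":{"rc":8,"rq":41,"tsv":56},"p":{"gmj":69,"ljl":38,"miq":82},"po":{"rx":93,"yl":88}},"yqk":[{"hlw":33,"mhl":96},[44,54,46,70],{"c":19,"ii":46,"tq":63}]}
After op 8 (add /df/bvd/3 72): {"df":{"bvd":[29,13,86,72],"i":{"kl":7},"v":[23,26,38]},"iry":{"hwr":{"rc":8,"rq":41,"tsv":56},"p":{"gmj":69,"ljl":38,"miq":82},"po":{"rx":93,"yl":88}},"yqk":[{"hlw":33,"mhl":96},[44,54,46,70],{"c":19,"ii":46,"tq":63}]}
After op 9 (add /yqk/0/k 25): {"df":{"bvd":[29,13,86,72],"i":{"kl":7},"v":[23,26,38]},"iry":{"hwr":{"rc":8,"rq":41,"tsv":56},"p":{"gmj":69,"ljl":38,"miq":82},"po":{"rx":93,"yl":88}},"yqk":[{"hlw":33,"k":25,"mhl":96},[44,54,46,70],{"c":19,"ii":46,"tq":63}]}
After op 10 (add /iga 80): {"df":{"bvd":[29,13,86,72],"i":{"kl":7},"v":[23,26,38]},"iga":80,"iry":{"hwr":{"rc":8,"rq":41,"tsv":56},"p":{"gmj":69,"ljl":38,"miq":82},"po":{"rx":93,"yl":88}},"yqk":[{"hlw":33,"k":25,"mhl":96},[44,54,46,70],{"c":19,"ii":46,"tq":63}]}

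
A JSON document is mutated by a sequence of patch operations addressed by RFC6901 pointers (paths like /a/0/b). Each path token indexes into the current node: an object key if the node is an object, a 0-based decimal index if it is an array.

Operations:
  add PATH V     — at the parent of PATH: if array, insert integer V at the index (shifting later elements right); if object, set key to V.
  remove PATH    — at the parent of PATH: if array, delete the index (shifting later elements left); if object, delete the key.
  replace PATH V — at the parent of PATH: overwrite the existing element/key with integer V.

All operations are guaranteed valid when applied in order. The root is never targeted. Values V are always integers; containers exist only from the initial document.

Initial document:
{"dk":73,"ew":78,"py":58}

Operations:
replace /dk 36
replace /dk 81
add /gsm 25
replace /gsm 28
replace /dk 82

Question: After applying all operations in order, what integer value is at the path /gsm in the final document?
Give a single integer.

Answer: 28

Derivation:
After op 1 (replace /dk 36): {"dk":36,"ew":78,"py":58}
After op 2 (replace /dk 81): {"dk":81,"ew":78,"py":58}
After op 3 (add /gsm 25): {"dk":81,"ew":78,"gsm":25,"py":58}
After op 4 (replace /gsm 28): {"dk":81,"ew":78,"gsm":28,"py":58}
After op 5 (replace /dk 82): {"dk":82,"ew":78,"gsm":28,"py":58}
Value at /gsm: 28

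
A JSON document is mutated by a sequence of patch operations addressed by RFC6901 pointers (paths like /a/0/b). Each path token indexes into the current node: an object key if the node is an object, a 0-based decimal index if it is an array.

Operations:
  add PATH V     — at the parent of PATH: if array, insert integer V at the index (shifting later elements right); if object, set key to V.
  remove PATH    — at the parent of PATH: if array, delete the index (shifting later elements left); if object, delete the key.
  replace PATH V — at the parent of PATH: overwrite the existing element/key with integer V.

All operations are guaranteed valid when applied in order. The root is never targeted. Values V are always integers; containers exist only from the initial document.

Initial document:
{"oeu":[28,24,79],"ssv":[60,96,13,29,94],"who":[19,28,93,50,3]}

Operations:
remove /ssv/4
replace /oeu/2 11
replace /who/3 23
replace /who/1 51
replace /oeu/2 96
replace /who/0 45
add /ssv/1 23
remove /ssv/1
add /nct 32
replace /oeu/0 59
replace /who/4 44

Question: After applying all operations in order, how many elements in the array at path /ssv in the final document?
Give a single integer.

Answer: 4

Derivation:
After op 1 (remove /ssv/4): {"oeu":[28,24,79],"ssv":[60,96,13,29],"who":[19,28,93,50,3]}
After op 2 (replace /oeu/2 11): {"oeu":[28,24,11],"ssv":[60,96,13,29],"who":[19,28,93,50,3]}
After op 3 (replace /who/3 23): {"oeu":[28,24,11],"ssv":[60,96,13,29],"who":[19,28,93,23,3]}
After op 4 (replace /who/1 51): {"oeu":[28,24,11],"ssv":[60,96,13,29],"who":[19,51,93,23,3]}
After op 5 (replace /oeu/2 96): {"oeu":[28,24,96],"ssv":[60,96,13,29],"who":[19,51,93,23,3]}
After op 6 (replace /who/0 45): {"oeu":[28,24,96],"ssv":[60,96,13,29],"who":[45,51,93,23,3]}
After op 7 (add /ssv/1 23): {"oeu":[28,24,96],"ssv":[60,23,96,13,29],"who":[45,51,93,23,3]}
After op 8 (remove /ssv/1): {"oeu":[28,24,96],"ssv":[60,96,13,29],"who":[45,51,93,23,3]}
After op 9 (add /nct 32): {"nct":32,"oeu":[28,24,96],"ssv":[60,96,13,29],"who":[45,51,93,23,3]}
After op 10 (replace /oeu/0 59): {"nct":32,"oeu":[59,24,96],"ssv":[60,96,13,29],"who":[45,51,93,23,3]}
After op 11 (replace /who/4 44): {"nct":32,"oeu":[59,24,96],"ssv":[60,96,13,29],"who":[45,51,93,23,44]}
Size at path /ssv: 4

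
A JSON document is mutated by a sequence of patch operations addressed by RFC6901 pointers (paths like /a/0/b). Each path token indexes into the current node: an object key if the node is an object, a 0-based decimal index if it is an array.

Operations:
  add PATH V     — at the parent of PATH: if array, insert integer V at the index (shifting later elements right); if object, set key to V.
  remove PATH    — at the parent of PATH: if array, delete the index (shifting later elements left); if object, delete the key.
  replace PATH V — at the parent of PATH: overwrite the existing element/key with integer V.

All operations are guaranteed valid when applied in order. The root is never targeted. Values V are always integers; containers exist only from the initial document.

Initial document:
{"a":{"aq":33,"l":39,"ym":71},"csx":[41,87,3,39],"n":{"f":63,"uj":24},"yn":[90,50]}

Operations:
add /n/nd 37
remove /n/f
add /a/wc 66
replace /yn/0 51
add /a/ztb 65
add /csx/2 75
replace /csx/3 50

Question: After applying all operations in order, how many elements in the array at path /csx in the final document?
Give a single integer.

Answer: 5

Derivation:
After op 1 (add /n/nd 37): {"a":{"aq":33,"l":39,"ym":71},"csx":[41,87,3,39],"n":{"f":63,"nd":37,"uj":24},"yn":[90,50]}
After op 2 (remove /n/f): {"a":{"aq":33,"l":39,"ym":71},"csx":[41,87,3,39],"n":{"nd":37,"uj":24},"yn":[90,50]}
After op 3 (add /a/wc 66): {"a":{"aq":33,"l":39,"wc":66,"ym":71},"csx":[41,87,3,39],"n":{"nd":37,"uj":24},"yn":[90,50]}
After op 4 (replace /yn/0 51): {"a":{"aq":33,"l":39,"wc":66,"ym":71},"csx":[41,87,3,39],"n":{"nd":37,"uj":24},"yn":[51,50]}
After op 5 (add /a/ztb 65): {"a":{"aq":33,"l":39,"wc":66,"ym":71,"ztb":65},"csx":[41,87,3,39],"n":{"nd":37,"uj":24},"yn":[51,50]}
After op 6 (add /csx/2 75): {"a":{"aq":33,"l":39,"wc":66,"ym":71,"ztb":65},"csx":[41,87,75,3,39],"n":{"nd":37,"uj":24},"yn":[51,50]}
After op 7 (replace /csx/3 50): {"a":{"aq":33,"l":39,"wc":66,"ym":71,"ztb":65},"csx":[41,87,75,50,39],"n":{"nd":37,"uj":24},"yn":[51,50]}
Size at path /csx: 5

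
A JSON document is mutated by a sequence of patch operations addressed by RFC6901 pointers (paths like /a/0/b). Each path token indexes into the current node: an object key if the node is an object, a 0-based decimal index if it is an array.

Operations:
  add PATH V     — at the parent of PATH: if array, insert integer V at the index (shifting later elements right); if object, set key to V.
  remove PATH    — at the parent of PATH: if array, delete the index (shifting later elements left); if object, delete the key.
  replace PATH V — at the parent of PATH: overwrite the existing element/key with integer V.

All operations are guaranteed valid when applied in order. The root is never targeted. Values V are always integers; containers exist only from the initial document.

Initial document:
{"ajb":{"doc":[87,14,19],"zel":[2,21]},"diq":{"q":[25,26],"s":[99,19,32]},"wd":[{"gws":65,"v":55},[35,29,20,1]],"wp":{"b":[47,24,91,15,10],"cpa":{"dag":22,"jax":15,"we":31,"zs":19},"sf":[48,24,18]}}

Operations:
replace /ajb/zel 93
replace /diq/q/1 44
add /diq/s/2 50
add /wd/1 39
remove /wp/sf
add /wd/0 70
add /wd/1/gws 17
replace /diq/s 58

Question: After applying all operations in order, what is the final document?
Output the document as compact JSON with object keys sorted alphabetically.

After op 1 (replace /ajb/zel 93): {"ajb":{"doc":[87,14,19],"zel":93},"diq":{"q":[25,26],"s":[99,19,32]},"wd":[{"gws":65,"v":55},[35,29,20,1]],"wp":{"b":[47,24,91,15,10],"cpa":{"dag":22,"jax":15,"we":31,"zs":19},"sf":[48,24,18]}}
After op 2 (replace /diq/q/1 44): {"ajb":{"doc":[87,14,19],"zel":93},"diq":{"q":[25,44],"s":[99,19,32]},"wd":[{"gws":65,"v":55},[35,29,20,1]],"wp":{"b":[47,24,91,15,10],"cpa":{"dag":22,"jax":15,"we":31,"zs":19},"sf":[48,24,18]}}
After op 3 (add /diq/s/2 50): {"ajb":{"doc":[87,14,19],"zel":93},"diq":{"q":[25,44],"s":[99,19,50,32]},"wd":[{"gws":65,"v":55},[35,29,20,1]],"wp":{"b":[47,24,91,15,10],"cpa":{"dag":22,"jax":15,"we":31,"zs":19},"sf":[48,24,18]}}
After op 4 (add /wd/1 39): {"ajb":{"doc":[87,14,19],"zel":93},"diq":{"q":[25,44],"s":[99,19,50,32]},"wd":[{"gws":65,"v":55},39,[35,29,20,1]],"wp":{"b":[47,24,91,15,10],"cpa":{"dag":22,"jax":15,"we":31,"zs":19},"sf":[48,24,18]}}
After op 5 (remove /wp/sf): {"ajb":{"doc":[87,14,19],"zel":93},"diq":{"q":[25,44],"s":[99,19,50,32]},"wd":[{"gws":65,"v":55},39,[35,29,20,1]],"wp":{"b":[47,24,91,15,10],"cpa":{"dag":22,"jax":15,"we":31,"zs":19}}}
After op 6 (add /wd/0 70): {"ajb":{"doc":[87,14,19],"zel":93},"diq":{"q":[25,44],"s":[99,19,50,32]},"wd":[70,{"gws":65,"v":55},39,[35,29,20,1]],"wp":{"b":[47,24,91,15,10],"cpa":{"dag":22,"jax":15,"we":31,"zs":19}}}
After op 7 (add /wd/1/gws 17): {"ajb":{"doc":[87,14,19],"zel":93},"diq":{"q":[25,44],"s":[99,19,50,32]},"wd":[70,{"gws":17,"v":55},39,[35,29,20,1]],"wp":{"b":[47,24,91,15,10],"cpa":{"dag":22,"jax":15,"we":31,"zs":19}}}
After op 8 (replace /diq/s 58): {"ajb":{"doc":[87,14,19],"zel":93},"diq":{"q":[25,44],"s":58},"wd":[70,{"gws":17,"v":55},39,[35,29,20,1]],"wp":{"b":[47,24,91,15,10],"cpa":{"dag":22,"jax":15,"we":31,"zs":19}}}

Answer: {"ajb":{"doc":[87,14,19],"zel":93},"diq":{"q":[25,44],"s":58},"wd":[70,{"gws":17,"v":55},39,[35,29,20,1]],"wp":{"b":[47,24,91,15,10],"cpa":{"dag":22,"jax":15,"we":31,"zs":19}}}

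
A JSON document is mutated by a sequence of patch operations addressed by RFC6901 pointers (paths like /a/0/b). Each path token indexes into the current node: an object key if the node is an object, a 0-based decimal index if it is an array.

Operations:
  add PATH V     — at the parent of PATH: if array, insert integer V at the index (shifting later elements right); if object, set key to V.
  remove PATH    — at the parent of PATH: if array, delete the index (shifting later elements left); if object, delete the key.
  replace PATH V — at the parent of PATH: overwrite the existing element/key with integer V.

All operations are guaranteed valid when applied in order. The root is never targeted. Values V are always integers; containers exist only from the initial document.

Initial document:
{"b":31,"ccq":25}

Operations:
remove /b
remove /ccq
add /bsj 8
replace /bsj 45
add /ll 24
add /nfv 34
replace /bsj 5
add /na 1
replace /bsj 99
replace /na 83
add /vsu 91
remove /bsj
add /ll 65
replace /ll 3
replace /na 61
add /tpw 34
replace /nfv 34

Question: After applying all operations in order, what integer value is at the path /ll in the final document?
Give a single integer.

After op 1 (remove /b): {"ccq":25}
After op 2 (remove /ccq): {}
After op 3 (add /bsj 8): {"bsj":8}
After op 4 (replace /bsj 45): {"bsj":45}
After op 5 (add /ll 24): {"bsj":45,"ll":24}
After op 6 (add /nfv 34): {"bsj":45,"ll":24,"nfv":34}
After op 7 (replace /bsj 5): {"bsj":5,"ll":24,"nfv":34}
After op 8 (add /na 1): {"bsj":5,"ll":24,"na":1,"nfv":34}
After op 9 (replace /bsj 99): {"bsj":99,"ll":24,"na":1,"nfv":34}
After op 10 (replace /na 83): {"bsj":99,"ll":24,"na":83,"nfv":34}
After op 11 (add /vsu 91): {"bsj":99,"ll":24,"na":83,"nfv":34,"vsu":91}
After op 12 (remove /bsj): {"ll":24,"na":83,"nfv":34,"vsu":91}
After op 13 (add /ll 65): {"ll":65,"na":83,"nfv":34,"vsu":91}
After op 14 (replace /ll 3): {"ll":3,"na":83,"nfv":34,"vsu":91}
After op 15 (replace /na 61): {"ll":3,"na":61,"nfv":34,"vsu":91}
After op 16 (add /tpw 34): {"ll":3,"na":61,"nfv":34,"tpw":34,"vsu":91}
After op 17 (replace /nfv 34): {"ll":3,"na":61,"nfv":34,"tpw":34,"vsu":91}
Value at /ll: 3

Answer: 3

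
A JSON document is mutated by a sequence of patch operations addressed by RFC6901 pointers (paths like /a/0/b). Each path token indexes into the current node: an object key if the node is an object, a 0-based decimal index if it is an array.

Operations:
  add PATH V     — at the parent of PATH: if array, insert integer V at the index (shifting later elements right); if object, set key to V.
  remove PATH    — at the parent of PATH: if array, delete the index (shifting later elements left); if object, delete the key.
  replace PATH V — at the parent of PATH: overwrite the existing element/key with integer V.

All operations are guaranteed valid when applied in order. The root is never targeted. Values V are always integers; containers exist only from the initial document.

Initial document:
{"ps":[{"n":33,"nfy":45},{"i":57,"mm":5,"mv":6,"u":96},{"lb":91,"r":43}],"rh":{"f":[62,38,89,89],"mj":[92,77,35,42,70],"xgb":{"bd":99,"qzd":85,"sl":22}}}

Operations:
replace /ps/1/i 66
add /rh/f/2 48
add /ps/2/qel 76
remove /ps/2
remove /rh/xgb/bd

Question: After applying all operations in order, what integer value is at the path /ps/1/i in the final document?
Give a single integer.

After op 1 (replace /ps/1/i 66): {"ps":[{"n":33,"nfy":45},{"i":66,"mm":5,"mv":6,"u":96},{"lb":91,"r":43}],"rh":{"f":[62,38,89,89],"mj":[92,77,35,42,70],"xgb":{"bd":99,"qzd":85,"sl":22}}}
After op 2 (add /rh/f/2 48): {"ps":[{"n":33,"nfy":45},{"i":66,"mm":5,"mv":6,"u":96},{"lb":91,"r":43}],"rh":{"f":[62,38,48,89,89],"mj":[92,77,35,42,70],"xgb":{"bd":99,"qzd":85,"sl":22}}}
After op 3 (add /ps/2/qel 76): {"ps":[{"n":33,"nfy":45},{"i":66,"mm":5,"mv":6,"u":96},{"lb":91,"qel":76,"r":43}],"rh":{"f":[62,38,48,89,89],"mj":[92,77,35,42,70],"xgb":{"bd":99,"qzd":85,"sl":22}}}
After op 4 (remove /ps/2): {"ps":[{"n":33,"nfy":45},{"i":66,"mm":5,"mv":6,"u":96}],"rh":{"f":[62,38,48,89,89],"mj":[92,77,35,42,70],"xgb":{"bd":99,"qzd":85,"sl":22}}}
After op 5 (remove /rh/xgb/bd): {"ps":[{"n":33,"nfy":45},{"i":66,"mm":5,"mv":6,"u":96}],"rh":{"f":[62,38,48,89,89],"mj":[92,77,35,42,70],"xgb":{"qzd":85,"sl":22}}}
Value at /ps/1/i: 66

Answer: 66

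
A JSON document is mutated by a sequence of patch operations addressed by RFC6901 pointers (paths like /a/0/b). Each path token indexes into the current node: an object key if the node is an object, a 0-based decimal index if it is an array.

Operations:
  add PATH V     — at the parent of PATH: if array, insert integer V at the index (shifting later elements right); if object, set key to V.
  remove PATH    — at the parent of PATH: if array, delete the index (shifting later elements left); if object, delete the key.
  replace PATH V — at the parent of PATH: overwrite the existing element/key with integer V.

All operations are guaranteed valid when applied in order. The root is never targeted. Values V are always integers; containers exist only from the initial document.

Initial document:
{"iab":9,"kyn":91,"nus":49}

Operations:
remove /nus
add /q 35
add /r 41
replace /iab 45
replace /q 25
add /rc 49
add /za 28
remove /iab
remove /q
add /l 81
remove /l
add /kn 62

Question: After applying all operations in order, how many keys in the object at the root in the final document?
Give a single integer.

After op 1 (remove /nus): {"iab":9,"kyn":91}
After op 2 (add /q 35): {"iab":9,"kyn":91,"q":35}
After op 3 (add /r 41): {"iab":9,"kyn":91,"q":35,"r":41}
After op 4 (replace /iab 45): {"iab":45,"kyn":91,"q":35,"r":41}
After op 5 (replace /q 25): {"iab":45,"kyn":91,"q":25,"r":41}
After op 6 (add /rc 49): {"iab":45,"kyn":91,"q":25,"r":41,"rc":49}
After op 7 (add /za 28): {"iab":45,"kyn":91,"q":25,"r":41,"rc":49,"za":28}
After op 8 (remove /iab): {"kyn":91,"q":25,"r":41,"rc":49,"za":28}
After op 9 (remove /q): {"kyn":91,"r":41,"rc":49,"za":28}
After op 10 (add /l 81): {"kyn":91,"l":81,"r":41,"rc":49,"za":28}
After op 11 (remove /l): {"kyn":91,"r":41,"rc":49,"za":28}
After op 12 (add /kn 62): {"kn":62,"kyn":91,"r":41,"rc":49,"za":28}
Size at the root: 5

Answer: 5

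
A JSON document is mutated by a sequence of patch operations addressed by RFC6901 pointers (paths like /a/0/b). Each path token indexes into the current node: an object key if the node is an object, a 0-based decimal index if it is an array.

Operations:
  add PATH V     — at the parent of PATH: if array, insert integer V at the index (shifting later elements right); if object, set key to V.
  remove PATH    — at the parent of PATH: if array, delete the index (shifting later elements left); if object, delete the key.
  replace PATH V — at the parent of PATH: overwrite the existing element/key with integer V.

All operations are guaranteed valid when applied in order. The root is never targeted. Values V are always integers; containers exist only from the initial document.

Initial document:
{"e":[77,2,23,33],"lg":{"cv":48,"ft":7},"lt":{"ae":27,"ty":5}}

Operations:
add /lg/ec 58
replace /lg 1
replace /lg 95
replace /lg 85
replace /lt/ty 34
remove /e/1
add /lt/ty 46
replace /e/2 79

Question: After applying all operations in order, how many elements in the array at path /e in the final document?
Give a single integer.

After op 1 (add /lg/ec 58): {"e":[77,2,23,33],"lg":{"cv":48,"ec":58,"ft":7},"lt":{"ae":27,"ty":5}}
After op 2 (replace /lg 1): {"e":[77,2,23,33],"lg":1,"lt":{"ae":27,"ty":5}}
After op 3 (replace /lg 95): {"e":[77,2,23,33],"lg":95,"lt":{"ae":27,"ty":5}}
After op 4 (replace /lg 85): {"e":[77,2,23,33],"lg":85,"lt":{"ae":27,"ty":5}}
After op 5 (replace /lt/ty 34): {"e":[77,2,23,33],"lg":85,"lt":{"ae":27,"ty":34}}
After op 6 (remove /e/1): {"e":[77,23,33],"lg":85,"lt":{"ae":27,"ty":34}}
After op 7 (add /lt/ty 46): {"e":[77,23,33],"lg":85,"lt":{"ae":27,"ty":46}}
After op 8 (replace /e/2 79): {"e":[77,23,79],"lg":85,"lt":{"ae":27,"ty":46}}
Size at path /e: 3

Answer: 3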